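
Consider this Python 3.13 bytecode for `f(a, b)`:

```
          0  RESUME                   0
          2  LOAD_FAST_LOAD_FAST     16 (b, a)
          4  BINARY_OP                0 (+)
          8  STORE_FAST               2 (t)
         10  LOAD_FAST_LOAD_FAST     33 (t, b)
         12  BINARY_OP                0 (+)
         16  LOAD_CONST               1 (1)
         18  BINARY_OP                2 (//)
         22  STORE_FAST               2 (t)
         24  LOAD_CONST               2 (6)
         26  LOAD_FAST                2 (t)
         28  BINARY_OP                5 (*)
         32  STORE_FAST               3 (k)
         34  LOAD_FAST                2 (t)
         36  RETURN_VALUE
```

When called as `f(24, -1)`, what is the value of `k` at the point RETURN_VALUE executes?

132

LOAD_FAST_LOAD_FAST b,a → push -1,24. Stack: [-1, 24]
BINARY_OP + → -1 + 24 = 23. Stack: [23]
STORE_FAST t → t=23. Stack: []
LOAD_FAST_LOAD_FAST t,b → push 23,-1. Stack: [23, -1]
BINARY_OP + → 23 + -1 = 22. Stack: [22]
LOAD_CONST → push 1. Stack: [22, 1]
BINARY_OP // → 22 // 1 = 22. Stack: [22]
STORE_FAST t → t=22. Stack: []
LOAD_CONST → push 6. Stack: [6]
LOAD_FAST t → push 22. Stack: [6, 22]
BINARY_OP * → 6 * 22 = 132. Stack: [132]
STORE_FAST k → k=132. Stack: []
LOAD_FAST t → push 22. Stack: [22]
RETURN_VALUE → return 22.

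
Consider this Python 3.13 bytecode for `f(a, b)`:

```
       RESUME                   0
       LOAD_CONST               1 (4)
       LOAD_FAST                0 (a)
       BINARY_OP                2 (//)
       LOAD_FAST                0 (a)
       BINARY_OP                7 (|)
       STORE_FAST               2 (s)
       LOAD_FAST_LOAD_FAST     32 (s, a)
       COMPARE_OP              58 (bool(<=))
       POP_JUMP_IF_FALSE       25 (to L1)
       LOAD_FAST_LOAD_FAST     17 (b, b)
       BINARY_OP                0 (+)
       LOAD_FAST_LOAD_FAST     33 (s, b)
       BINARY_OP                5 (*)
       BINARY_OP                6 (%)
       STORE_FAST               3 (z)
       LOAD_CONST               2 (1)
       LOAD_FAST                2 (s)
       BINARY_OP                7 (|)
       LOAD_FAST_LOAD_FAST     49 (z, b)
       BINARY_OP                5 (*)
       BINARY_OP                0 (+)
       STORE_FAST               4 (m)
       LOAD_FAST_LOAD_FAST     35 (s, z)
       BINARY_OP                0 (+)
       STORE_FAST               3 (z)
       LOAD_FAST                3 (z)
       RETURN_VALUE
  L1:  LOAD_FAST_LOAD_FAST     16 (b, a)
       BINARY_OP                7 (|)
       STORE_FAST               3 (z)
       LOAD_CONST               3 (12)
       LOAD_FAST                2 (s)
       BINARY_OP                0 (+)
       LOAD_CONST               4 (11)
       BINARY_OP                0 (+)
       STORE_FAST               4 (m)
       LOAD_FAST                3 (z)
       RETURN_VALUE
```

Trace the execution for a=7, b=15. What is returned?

37

LOAD_CONST → push 4. Stack: [4]
LOAD_FAST a → push 7. Stack: [4, 7]
BINARY_OP // → 4 // 7 = 0. Stack: [0]
LOAD_FAST a → push 7. Stack: [0, 7]
BINARY_OP | → 0 | 7 = 7. Stack: [7]
STORE_FAST s → s=7. Stack: []
LOAD_FAST_LOAD_FAST s,a → push 7,7. Stack: [7, 7]
COMPARE_OP bool(<=) → 7 vs 7 = True. Stack: [True]
POP_JUMP_IF_FALSE → pop True; no jump. Stack: []
LOAD_FAST_LOAD_FAST b,b → push 15,15. Stack: [15, 15]
BINARY_OP + → 15 + 15 = 30. Stack: [30]
LOAD_FAST_LOAD_FAST s,b → push 7,15. Stack: [30, 7, 15]
BINARY_OP * → 7 * 15 = 105. Stack: [30, 105]
BINARY_OP % → 30 % 105 = 30. Stack: [30]
STORE_FAST z → z=30. Stack: []
LOAD_CONST → push 1. Stack: [1]
LOAD_FAST s → push 7. Stack: [1, 7]
BINARY_OP | → 1 | 7 = 7. Stack: [7]
LOAD_FAST_LOAD_FAST z,b → push 30,15. Stack: [7, 30, 15]
BINARY_OP * → 30 * 15 = 450. Stack: [7, 450]
BINARY_OP + → 7 + 450 = 457. Stack: [457]
STORE_FAST m → m=457. Stack: []
LOAD_FAST_LOAD_FAST s,z → push 7,30. Stack: [7, 30]
BINARY_OP + → 7 + 30 = 37. Stack: [37]
STORE_FAST z → z=37. Stack: []
LOAD_FAST z → push 37. Stack: [37]
RETURN_VALUE → return 37.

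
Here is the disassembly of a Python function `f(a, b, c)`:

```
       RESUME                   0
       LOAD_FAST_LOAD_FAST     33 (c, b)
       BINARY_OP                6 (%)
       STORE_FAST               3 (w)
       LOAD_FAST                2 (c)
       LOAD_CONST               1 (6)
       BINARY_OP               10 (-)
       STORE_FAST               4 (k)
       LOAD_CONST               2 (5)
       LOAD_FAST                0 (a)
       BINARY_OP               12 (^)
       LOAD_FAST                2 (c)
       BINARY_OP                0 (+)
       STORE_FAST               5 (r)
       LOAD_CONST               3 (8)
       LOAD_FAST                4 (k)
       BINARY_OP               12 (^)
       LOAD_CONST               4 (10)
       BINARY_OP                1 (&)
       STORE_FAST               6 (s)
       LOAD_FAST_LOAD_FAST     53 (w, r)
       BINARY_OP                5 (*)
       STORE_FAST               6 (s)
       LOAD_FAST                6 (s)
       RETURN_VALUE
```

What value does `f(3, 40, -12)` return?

LOAD_FAST_LOAD_FAST c,b → push -12,40. Stack: [-12, 40]
BINARY_OP % → -12 % 40 = 28. Stack: [28]
STORE_FAST w → w=28. Stack: []
LOAD_FAST c → push -12. Stack: [-12]
LOAD_CONST → push 6. Stack: [-12, 6]
BINARY_OP - → -12 - 6 = -18. Stack: [-18]
STORE_FAST k → k=-18. Stack: []
LOAD_CONST → push 5. Stack: [5]
LOAD_FAST a → push 3. Stack: [5, 3]
BINARY_OP ^ → 5 ^ 3 = 6. Stack: [6]
LOAD_FAST c → push -12. Stack: [6, -12]
BINARY_OP + → 6 + -12 = -6. Stack: [-6]
STORE_FAST r → r=-6. Stack: []
LOAD_CONST → push 8. Stack: [8]
LOAD_FAST k → push -18. Stack: [8, -18]
BINARY_OP ^ → 8 ^ -18 = -26. Stack: [-26]
LOAD_CONST → push 10. Stack: [-26, 10]
BINARY_OP & → -26 & 10 = 2. Stack: [2]
STORE_FAST s → s=2. Stack: []
LOAD_FAST_LOAD_FAST w,r → push 28,-6. Stack: [28, -6]
BINARY_OP * → 28 * -6 = -168. Stack: [-168]
STORE_FAST s → s=-168. Stack: []
LOAD_FAST s → push -168. Stack: [-168]
RETURN_VALUE → return -168.

-168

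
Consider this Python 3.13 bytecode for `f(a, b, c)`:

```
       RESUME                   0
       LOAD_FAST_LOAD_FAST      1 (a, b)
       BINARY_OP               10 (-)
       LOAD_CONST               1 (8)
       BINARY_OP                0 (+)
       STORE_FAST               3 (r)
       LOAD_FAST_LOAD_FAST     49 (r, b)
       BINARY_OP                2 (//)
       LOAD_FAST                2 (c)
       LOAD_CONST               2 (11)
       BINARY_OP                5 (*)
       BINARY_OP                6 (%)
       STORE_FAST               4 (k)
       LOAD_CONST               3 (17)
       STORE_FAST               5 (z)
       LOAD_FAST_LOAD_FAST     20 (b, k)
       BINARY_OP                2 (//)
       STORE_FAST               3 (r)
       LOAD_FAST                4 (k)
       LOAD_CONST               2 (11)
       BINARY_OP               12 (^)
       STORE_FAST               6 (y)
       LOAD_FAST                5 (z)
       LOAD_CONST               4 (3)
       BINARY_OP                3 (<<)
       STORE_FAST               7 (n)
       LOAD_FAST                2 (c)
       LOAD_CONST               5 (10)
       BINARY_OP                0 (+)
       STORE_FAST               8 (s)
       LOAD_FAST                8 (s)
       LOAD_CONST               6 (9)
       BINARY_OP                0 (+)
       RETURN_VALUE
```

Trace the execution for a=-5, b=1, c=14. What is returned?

33

LOAD_FAST_LOAD_FAST a,b → push -5,1. Stack: [-5, 1]
BINARY_OP - → -5 - 1 = -6. Stack: [-6]
LOAD_CONST → push 8. Stack: [-6, 8]
BINARY_OP + → -6 + 8 = 2. Stack: [2]
STORE_FAST r → r=2. Stack: []
LOAD_FAST_LOAD_FAST r,b → push 2,1. Stack: [2, 1]
BINARY_OP // → 2 // 1 = 2. Stack: [2]
LOAD_FAST c → push 14. Stack: [2, 14]
LOAD_CONST → push 11. Stack: [2, 14, 11]
BINARY_OP * → 14 * 11 = 154. Stack: [2, 154]
BINARY_OP % → 2 % 154 = 2. Stack: [2]
STORE_FAST k → k=2. Stack: []
LOAD_CONST → push 17. Stack: [17]
STORE_FAST z → z=17. Stack: []
LOAD_FAST_LOAD_FAST b,k → push 1,2. Stack: [1, 2]
BINARY_OP // → 1 // 2 = 0. Stack: [0]
STORE_FAST r → r=0. Stack: []
LOAD_FAST k → push 2. Stack: [2]
LOAD_CONST → push 11. Stack: [2, 11]
BINARY_OP ^ → 2 ^ 11 = 9. Stack: [9]
STORE_FAST y → y=9. Stack: []
LOAD_FAST z → push 17. Stack: [17]
LOAD_CONST → push 3. Stack: [17, 3]
BINARY_OP << → 17 << 3 = 136. Stack: [136]
STORE_FAST n → n=136. Stack: []
LOAD_FAST c → push 14. Stack: [14]
LOAD_CONST → push 10. Stack: [14, 10]
BINARY_OP + → 14 + 10 = 24. Stack: [24]
STORE_FAST s → s=24. Stack: []
LOAD_FAST s → push 24. Stack: [24]
LOAD_CONST → push 9. Stack: [24, 9]
BINARY_OP + → 24 + 9 = 33. Stack: [33]
RETURN_VALUE → return 33.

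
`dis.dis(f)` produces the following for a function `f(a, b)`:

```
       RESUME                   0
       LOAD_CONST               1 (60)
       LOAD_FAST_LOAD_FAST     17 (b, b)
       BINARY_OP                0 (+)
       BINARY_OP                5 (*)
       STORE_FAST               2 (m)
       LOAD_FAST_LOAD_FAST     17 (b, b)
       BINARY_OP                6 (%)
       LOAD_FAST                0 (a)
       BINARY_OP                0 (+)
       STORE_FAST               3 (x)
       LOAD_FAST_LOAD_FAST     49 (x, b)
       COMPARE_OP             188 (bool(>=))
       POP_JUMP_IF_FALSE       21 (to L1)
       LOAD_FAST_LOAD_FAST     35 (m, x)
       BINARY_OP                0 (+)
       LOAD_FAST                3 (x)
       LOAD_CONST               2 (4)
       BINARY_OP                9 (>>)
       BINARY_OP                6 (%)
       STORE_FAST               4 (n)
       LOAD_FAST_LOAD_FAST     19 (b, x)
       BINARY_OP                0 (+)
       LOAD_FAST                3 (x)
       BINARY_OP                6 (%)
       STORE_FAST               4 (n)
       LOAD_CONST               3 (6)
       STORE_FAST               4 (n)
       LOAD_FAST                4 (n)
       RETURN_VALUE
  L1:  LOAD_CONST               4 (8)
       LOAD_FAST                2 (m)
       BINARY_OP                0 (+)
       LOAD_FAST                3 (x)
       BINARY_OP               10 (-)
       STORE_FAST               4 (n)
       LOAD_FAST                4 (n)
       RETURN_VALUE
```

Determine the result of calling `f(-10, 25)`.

LOAD_CONST → push 60. Stack: [60]
LOAD_FAST_LOAD_FAST b,b → push 25,25. Stack: [60, 25, 25]
BINARY_OP + → 25 + 25 = 50. Stack: [60, 50]
BINARY_OP * → 60 * 50 = 3000. Stack: [3000]
STORE_FAST m → m=3000. Stack: []
LOAD_FAST_LOAD_FAST b,b → push 25,25. Stack: [25, 25]
BINARY_OP % → 25 % 25 = 0. Stack: [0]
LOAD_FAST a → push -10. Stack: [0, -10]
BINARY_OP + → 0 + -10 = -10. Stack: [-10]
STORE_FAST x → x=-10. Stack: []
LOAD_FAST_LOAD_FAST x,b → push -10,25. Stack: [-10, 25]
COMPARE_OP bool(>=) → -10 vs 25 = False. Stack: [False]
POP_JUMP_IF_FALSE → pop False; jump. Stack: []
LOAD_CONST → push 8. Stack: [8]
LOAD_FAST m → push 3000. Stack: [8, 3000]
BINARY_OP + → 8 + 3000 = 3008. Stack: [3008]
LOAD_FAST x → push -10. Stack: [3008, -10]
BINARY_OP - → 3008 - -10 = 3018. Stack: [3018]
STORE_FAST n → n=3018. Stack: []
LOAD_FAST n → push 3018. Stack: [3018]
RETURN_VALUE → return 3018.

3018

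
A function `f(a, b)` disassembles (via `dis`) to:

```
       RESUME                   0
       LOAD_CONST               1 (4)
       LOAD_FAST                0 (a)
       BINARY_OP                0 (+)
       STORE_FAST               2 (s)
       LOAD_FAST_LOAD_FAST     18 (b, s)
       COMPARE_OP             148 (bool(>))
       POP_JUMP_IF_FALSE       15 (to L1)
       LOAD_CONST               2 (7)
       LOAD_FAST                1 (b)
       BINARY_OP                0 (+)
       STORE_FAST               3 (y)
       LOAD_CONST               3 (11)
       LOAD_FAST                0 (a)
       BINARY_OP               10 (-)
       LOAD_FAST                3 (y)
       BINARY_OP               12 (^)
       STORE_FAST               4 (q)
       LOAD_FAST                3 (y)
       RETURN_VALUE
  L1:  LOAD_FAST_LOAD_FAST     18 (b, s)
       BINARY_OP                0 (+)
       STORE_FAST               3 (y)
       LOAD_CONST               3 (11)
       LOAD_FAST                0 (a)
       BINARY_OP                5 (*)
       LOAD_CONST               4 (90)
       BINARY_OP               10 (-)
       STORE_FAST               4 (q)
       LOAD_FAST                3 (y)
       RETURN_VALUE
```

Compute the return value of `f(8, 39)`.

46

LOAD_CONST → push 4. Stack: [4]
LOAD_FAST a → push 8. Stack: [4, 8]
BINARY_OP + → 4 + 8 = 12. Stack: [12]
STORE_FAST s → s=12. Stack: []
LOAD_FAST_LOAD_FAST b,s → push 39,12. Stack: [39, 12]
COMPARE_OP bool(>) → 39 vs 12 = True. Stack: [True]
POP_JUMP_IF_FALSE → pop True; no jump. Stack: []
LOAD_CONST → push 7. Stack: [7]
LOAD_FAST b → push 39. Stack: [7, 39]
BINARY_OP + → 7 + 39 = 46. Stack: [46]
STORE_FAST y → y=46. Stack: []
LOAD_CONST → push 11. Stack: [11]
LOAD_FAST a → push 8. Stack: [11, 8]
BINARY_OP - → 11 - 8 = 3. Stack: [3]
LOAD_FAST y → push 46. Stack: [3, 46]
BINARY_OP ^ → 3 ^ 46 = 45. Stack: [45]
STORE_FAST q → q=45. Stack: []
LOAD_FAST y → push 46. Stack: [46]
RETURN_VALUE → return 46.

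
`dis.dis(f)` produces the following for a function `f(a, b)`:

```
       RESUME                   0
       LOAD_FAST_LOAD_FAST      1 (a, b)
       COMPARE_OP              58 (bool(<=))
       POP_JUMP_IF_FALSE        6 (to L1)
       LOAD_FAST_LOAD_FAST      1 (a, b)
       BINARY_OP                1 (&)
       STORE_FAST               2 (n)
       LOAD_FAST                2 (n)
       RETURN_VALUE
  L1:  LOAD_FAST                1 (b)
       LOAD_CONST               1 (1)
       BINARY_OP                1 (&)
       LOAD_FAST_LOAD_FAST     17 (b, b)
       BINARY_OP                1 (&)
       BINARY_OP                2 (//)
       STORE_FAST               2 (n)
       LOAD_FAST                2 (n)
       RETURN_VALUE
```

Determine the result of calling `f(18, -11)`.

LOAD_FAST_LOAD_FAST a,b → push 18,-11. Stack: [18, -11]
COMPARE_OP bool(<=) → 18 vs -11 = False. Stack: [False]
POP_JUMP_IF_FALSE → pop False; jump. Stack: []
LOAD_FAST b → push -11. Stack: [-11]
LOAD_CONST → push 1. Stack: [-11, 1]
BINARY_OP & → -11 & 1 = 1. Stack: [1]
LOAD_FAST_LOAD_FAST b,b → push -11,-11. Stack: [1, -11, -11]
BINARY_OP & → -11 & -11 = -11. Stack: [1, -11]
BINARY_OP // → 1 // -11 = -1. Stack: [-1]
STORE_FAST n → n=-1. Stack: []
LOAD_FAST n → push -1. Stack: [-1]
RETURN_VALUE → return -1.

-1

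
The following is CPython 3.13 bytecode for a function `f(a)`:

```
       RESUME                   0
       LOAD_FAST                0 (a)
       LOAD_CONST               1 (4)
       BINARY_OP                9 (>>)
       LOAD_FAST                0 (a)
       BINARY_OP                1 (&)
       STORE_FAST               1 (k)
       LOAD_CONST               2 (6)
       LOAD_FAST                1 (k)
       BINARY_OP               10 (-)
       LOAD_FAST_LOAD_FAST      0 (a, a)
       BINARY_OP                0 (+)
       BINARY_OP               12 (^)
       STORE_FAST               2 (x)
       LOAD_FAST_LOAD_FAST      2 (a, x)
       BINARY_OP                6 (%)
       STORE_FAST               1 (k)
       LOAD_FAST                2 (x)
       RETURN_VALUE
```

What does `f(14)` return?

LOAD_FAST a → push 14. Stack: [14]
LOAD_CONST → push 4. Stack: [14, 4]
BINARY_OP >> → 14 >> 4 = 0. Stack: [0]
LOAD_FAST a → push 14. Stack: [0, 14]
BINARY_OP & → 0 & 14 = 0. Stack: [0]
STORE_FAST k → k=0. Stack: []
LOAD_CONST → push 6. Stack: [6]
LOAD_FAST k → push 0. Stack: [6, 0]
BINARY_OP - → 6 - 0 = 6. Stack: [6]
LOAD_FAST_LOAD_FAST a,a → push 14,14. Stack: [6, 14, 14]
BINARY_OP + → 14 + 14 = 28. Stack: [6, 28]
BINARY_OP ^ → 6 ^ 28 = 26. Stack: [26]
STORE_FAST x → x=26. Stack: []
LOAD_FAST_LOAD_FAST a,x → push 14,26. Stack: [14, 26]
BINARY_OP % → 14 % 26 = 14. Stack: [14]
STORE_FAST k → k=14. Stack: []
LOAD_FAST x → push 26. Stack: [26]
RETURN_VALUE → return 26.

26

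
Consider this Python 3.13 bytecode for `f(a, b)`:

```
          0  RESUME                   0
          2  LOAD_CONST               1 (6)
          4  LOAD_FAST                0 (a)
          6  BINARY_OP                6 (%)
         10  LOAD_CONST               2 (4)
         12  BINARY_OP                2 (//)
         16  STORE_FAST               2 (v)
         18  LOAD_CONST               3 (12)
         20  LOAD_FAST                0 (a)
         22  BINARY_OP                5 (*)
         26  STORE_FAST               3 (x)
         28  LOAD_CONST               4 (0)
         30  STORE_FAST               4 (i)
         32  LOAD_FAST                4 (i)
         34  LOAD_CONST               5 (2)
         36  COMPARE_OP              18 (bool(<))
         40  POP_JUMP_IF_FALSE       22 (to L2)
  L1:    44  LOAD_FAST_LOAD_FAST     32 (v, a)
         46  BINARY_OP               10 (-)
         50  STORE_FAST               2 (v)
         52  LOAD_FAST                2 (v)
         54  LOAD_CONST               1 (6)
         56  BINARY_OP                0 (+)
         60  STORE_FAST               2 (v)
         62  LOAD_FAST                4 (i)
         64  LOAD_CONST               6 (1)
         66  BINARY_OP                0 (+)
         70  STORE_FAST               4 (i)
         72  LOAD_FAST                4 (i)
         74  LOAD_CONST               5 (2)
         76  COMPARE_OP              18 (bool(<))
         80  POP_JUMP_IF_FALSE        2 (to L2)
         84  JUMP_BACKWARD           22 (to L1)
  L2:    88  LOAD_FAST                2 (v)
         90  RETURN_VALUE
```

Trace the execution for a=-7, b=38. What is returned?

LOAD_CONST → push 6. Stack: [6]
LOAD_FAST a → push -7. Stack: [6, -7]
BINARY_OP % → 6 % -7 = -1. Stack: [-1]
LOAD_CONST → push 4. Stack: [-1, 4]
BINARY_OP // → -1 // 4 = -1. Stack: [-1]
STORE_FAST v → v=-1. Stack: []
LOAD_CONST → push 12. Stack: [12]
LOAD_FAST a → push -7. Stack: [12, -7]
BINARY_OP * → 12 * -7 = -84. Stack: [-84]
STORE_FAST x → x=-84. Stack: []
LOAD_CONST → push 0. Stack: [0]
STORE_FAST i → i=0. Stack: []
LOAD_FAST i → push 0. Stack: [0]
LOAD_CONST → push 2. Stack: [0, 2]
COMPARE_OP bool(<) → 0 vs 2 = True. Stack: [True]
POP_JUMP_IF_FALSE → pop True; no jump. Stack: []
LOAD_FAST_LOAD_FAST v,a → push -1,-7. Stack: [-1, -7]
BINARY_OP - → -1 - -7 = 6. Stack: [6]
STORE_FAST v → v=6. Stack: []
LOAD_FAST v → push 6. Stack: [6]
LOAD_CONST → push 6. Stack: [6, 6]
BINARY_OP + → 6 + 6 = 12. Stack: [12]
STORE_FAST v → v=12. Stack: []
LOAD_FAST i → push 0. Stack: [0]
LOAD_CONST → push 1. Stack: [0, 1]
BINARY_OP + → 0 + 1 = 1. Stack: [1]
STORE_FAST i → i=1. Stack: []
LOAD_FAST i → push 1. Stack: [1]
LOAD_CONST → push 2. Stack: [1, 2]
COMPARE_OP bool(<) → 1 vs 2 = True. Stack: [True]
POP_JUMP_IF_FALSE → pop True; no jump. Stack: []
LOAD_FAST_LOAD_FAST v,a → push 12,-7. Stack: [12, -7]
BINARY_OP - → 12 - -7 = 19. Stack: [19]
STORE_FAST v → v=19. Stack: []
LOAD_FAST v → push 19. Stack: [19]
LOAD_CONST → push 6. Stack: [19, 6]
BINARY_OP + → 19 + 6 = 25. Stack: [25]
STORE_FAST v → v=25. Stack: []
LOAD_FAST i → push 1. Stack: [1]
LOAD_CONST → push 1. Stack: [1, 1]
BINARY_OP + → 1 + 1 = 2. Stack: [2]
STORE_FAST i → i=2. Stack: []
LOAD_FAST i → push 2. Stack: [2]
LOAD_CONST → push 2. Stack: [2, 2]
COMPARE_OP bool(<) → 2 vs 2 = False. Stack: [False]
POP_JUMP_IF_FALSE → pop False; jump. Stack: []
LOAD_FAST v → push 25. Stack: [25]
RETURN_VALUE → return 25.

25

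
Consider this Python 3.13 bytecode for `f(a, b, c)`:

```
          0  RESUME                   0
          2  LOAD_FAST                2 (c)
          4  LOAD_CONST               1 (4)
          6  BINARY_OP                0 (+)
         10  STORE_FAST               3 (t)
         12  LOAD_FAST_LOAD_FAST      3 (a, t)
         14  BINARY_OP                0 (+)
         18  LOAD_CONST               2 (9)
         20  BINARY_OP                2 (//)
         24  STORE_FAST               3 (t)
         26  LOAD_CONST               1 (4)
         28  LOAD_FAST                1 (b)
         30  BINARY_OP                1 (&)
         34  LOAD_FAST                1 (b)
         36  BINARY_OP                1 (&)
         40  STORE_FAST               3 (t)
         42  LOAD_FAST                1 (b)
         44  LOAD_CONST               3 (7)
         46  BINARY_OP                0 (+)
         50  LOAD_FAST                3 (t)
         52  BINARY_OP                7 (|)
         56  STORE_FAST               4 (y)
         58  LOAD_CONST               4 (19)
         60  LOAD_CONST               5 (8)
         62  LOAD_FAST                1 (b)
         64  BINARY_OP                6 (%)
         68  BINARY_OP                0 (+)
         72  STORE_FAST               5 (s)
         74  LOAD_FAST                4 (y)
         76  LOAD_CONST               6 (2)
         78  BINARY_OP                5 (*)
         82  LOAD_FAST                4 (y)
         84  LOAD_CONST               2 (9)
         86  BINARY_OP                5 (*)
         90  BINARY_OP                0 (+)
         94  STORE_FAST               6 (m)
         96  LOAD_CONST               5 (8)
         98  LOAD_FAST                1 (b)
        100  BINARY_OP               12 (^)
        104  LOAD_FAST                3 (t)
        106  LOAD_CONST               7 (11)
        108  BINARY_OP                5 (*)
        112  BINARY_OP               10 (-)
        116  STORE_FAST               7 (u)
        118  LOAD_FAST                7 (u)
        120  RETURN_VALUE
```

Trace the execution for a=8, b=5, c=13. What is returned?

-31

LOAD_FAST c → push 13. Stack: [13]
LOAD_CONST → push 4. Stack: [13, 4]
BINARY_OP + → 13 + 4 = 17. Stack: [17]
STORE_FAST t → t=17. Stack: []
LOAD_FAST_LOAD_FAST a,t → push 8,17. Stack: [8, 17]
BINARY_OP + → 8 + 17 = 25. Stack: [25]
LOAD_CONST → push 9. Stack: [25, 9]
BINARY_OP // → 25 // 9 = 2. Stack: [2]
STORE_FAST t → t=2. Stack: []
LOAD_CONST → push 4. Stack: [4]
LOAD_FAST b → push 5. Stack: [4, 5]
BINARY_OP & → 4 & 5 = 4. Stack: [4]
LOAD_FAST b → push 5. Stack: [4, 5]
BINARY_OP & → 4 & 5 = 4. Stack: [4]
STORE_FAST t → t=4. Stack: []
LOAD_FAST b → push 5. Stack: [5]
LOAD_CONST → push 7. Stack: [5, 7]
BINARY_OP + → 5 + 7 = 12. Stack: [12]
LOAD_FAST t → push 4. Stack: [12, 4]
BINARY_OP | → 12 | 4 = 12. Stack: [12]
STORE_FAST y → y=12. Stack: []
LOAD_CONST → push 19. Stack: [19]
LOAD_CONST → push 8. Stack: [19, 8]
LOAD_FAST b → push 5. Stack: [19, 8, 5]
BINARY_OP % → 8 % 5 = 3. Stack: [19, 3]
BINARY_OP + → 19 + 3 = 22. Stack: [22]
STORE_FAST s → s=22. Stack: []
LOAD_FAST y → push 12. Stack: [12]
LOAD_CONST → push 2. Stack: [12, 2]
BINARY_OP * → 12 * 2 = 24. Stack: [24]
LOAD_FAST y → push 12. Stack: [24, 12]
LOAD_CONST → push 9. Stack: [24, 12, 9]
BINARY_OP * → 12 * 9 = 108. Stack: [24, 108]
BINARY_OP + → 24 + 108 = 132. Stack: [132]
STORE_FAST m → m=132. Stack: []
LOAD_CONST → push 8. Stack: [8]
LOAD_FAST b → push 5. Stack: [8, 5]
BINARY_OP ^ → 8 ^ 5 = 13. Stack: [13]
LOAD_FAST t → push 4. Stack: [13, 4]
LOAD_CONST → push 11. Stack: [13, 4, 11]
BINARY_OP * → 4 * 11 = 44. Stack: [13, 44]
BINARY_OP - → 13 - 44 = -31. Stack: [-31]
STORE_FAST u → u=-31. Stack: []
LOAD_FAST u → push -31. Stack: [-31]
RETURN_VALUE → return -31.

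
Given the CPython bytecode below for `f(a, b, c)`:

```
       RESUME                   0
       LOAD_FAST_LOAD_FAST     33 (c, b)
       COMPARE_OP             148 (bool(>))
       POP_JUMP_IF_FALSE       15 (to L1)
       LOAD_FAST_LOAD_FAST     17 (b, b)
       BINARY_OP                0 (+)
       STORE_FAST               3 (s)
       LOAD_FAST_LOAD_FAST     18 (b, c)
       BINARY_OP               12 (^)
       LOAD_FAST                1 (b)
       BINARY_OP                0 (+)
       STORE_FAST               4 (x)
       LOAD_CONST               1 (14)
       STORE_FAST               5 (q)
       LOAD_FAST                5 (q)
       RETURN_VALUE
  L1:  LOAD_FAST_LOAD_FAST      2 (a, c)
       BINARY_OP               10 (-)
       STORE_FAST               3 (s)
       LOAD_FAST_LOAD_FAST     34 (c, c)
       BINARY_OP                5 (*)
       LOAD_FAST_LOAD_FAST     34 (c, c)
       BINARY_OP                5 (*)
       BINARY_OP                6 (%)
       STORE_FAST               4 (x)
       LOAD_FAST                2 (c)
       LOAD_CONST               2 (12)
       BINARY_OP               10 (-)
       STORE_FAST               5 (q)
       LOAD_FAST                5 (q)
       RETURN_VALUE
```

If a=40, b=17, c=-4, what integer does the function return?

-16

LOAD_FAST_LOAD_FAST c,b → push -4,17. Stack: [-4, 17]
COMPARE_OP bool(>) → -4 vs 17 = False. Stack: [False]
POP_JUMP_IF_FALSE → pop False; jump. Stack: []
LOAD_FAST_LOAD_FAST a,c → push 40,-4. Stack: [40, -4]
BINARY_OP - → 40 - -4 = 44. Stack: [44]
STORE_FAST s → s=44. Stack: []
LOAD_FAST_LOAD_FAST c,c → push -4,-4. Stack: [-4, -4]
BINARY_OP * → -4 * -4 = 16. Stack: [16]
LOAD_FAST_LOAD_FAST c,c → push -4,-4. Stack: [16, -4, -4]
BINARY_OP * → -4 * -4 = 16. Stack: [16, 16]
BINARY_OP % → 16 % 16 = 0. Stack: [0]
STORE_FAST x → x=0. Stack: []
LOAD_FAST c → push -4. Stack: [-4]
LOAD_CONST → push 12. Stack: [-4, 12]
BINARY_OP - → -4 - 12 = -16. Stack: [-16]
STORE_FAST q → q=-16. Stack: []
LOAD_FAST q → push -16. Stack: [-16]
RETURN_VALUE → return -16.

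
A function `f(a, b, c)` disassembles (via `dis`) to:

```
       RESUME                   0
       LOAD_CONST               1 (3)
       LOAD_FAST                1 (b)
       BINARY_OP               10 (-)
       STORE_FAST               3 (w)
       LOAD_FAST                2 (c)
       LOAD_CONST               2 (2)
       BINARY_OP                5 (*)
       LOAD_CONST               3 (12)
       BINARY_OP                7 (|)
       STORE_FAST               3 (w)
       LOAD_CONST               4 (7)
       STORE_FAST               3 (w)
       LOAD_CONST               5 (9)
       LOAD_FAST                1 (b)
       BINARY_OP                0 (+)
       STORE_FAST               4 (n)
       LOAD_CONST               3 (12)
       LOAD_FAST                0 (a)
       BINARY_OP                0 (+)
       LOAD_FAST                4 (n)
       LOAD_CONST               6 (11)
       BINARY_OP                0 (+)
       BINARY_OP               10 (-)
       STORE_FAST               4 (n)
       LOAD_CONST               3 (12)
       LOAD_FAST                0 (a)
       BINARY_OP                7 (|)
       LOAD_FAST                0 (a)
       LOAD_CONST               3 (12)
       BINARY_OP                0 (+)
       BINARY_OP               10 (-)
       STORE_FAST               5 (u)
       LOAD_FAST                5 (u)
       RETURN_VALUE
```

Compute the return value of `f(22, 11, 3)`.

-4

LOAD_CONST → push 3. Stack: [3]
LOAD_FAST b → push 11. Stack: [3, 11]
BINARY_OP - → 3 - 11 = -8. Stack: [-8]
STORE_FAST w → w=-8. Stack: []
LOAD_FAST c → push 3. Stack: [3]
LOAD_CONST → push 2. Stack: [3, 2]
BINARY_OP * → 3 * 2 = 6. Stack: [6]
LOAD_CONST → push 12. Stack: [6, 12]
BINARY_OP | → 6 | 12 = 14. Stack: [14]
STORE_FAST w → w=14. Stack: []
LOAD_CONST → push 7. Stack: [7]
STORE_FAST w → w=7. Stack: []
LOAD_CONST → push 9. Stack: [9]
LOAD_FAST b → push 11. Stack: [9, 11]
BINARY_OP + → 9 + 11 = 20. Stack: [20]
STORE_FAST n → n=20. Stack: []
LOAD_CONST → push 12. Stack: [12]
LOAD_FAST a → push 22. Stack: [12, 22]
BINARY_OP + → 12 + 22 = 34. Stack: [34]
LOAD_FAST n → push 20. Stack: [34, 20]
LOAD_CONST → push 11. Stack: [34, 20, 11]
BINARY_OP + → 20 + 11 = 31. Stack: [34, 31]
BINARY_OP - → 34 - 31 = 3. Stack: [3]
STORE_FAST n → n=3. Stack: []
LOAD_CONST → push 12. Stack: [12]
LOAD_FAST a → push 22. Stack: [12, 22]
BINARY_OP | → 12 | 22 = 30. Stack: [30]
LOAD_FAST a → push 22. Stack: [30, 22]
LOAD_CONST → push 12. Stack: [30, 22, 12]
BINARY_OP + → 22 + 12 = 34. Stack: [30, 34]
BINARY_OP - → 30 - 34 = -4. Stack: [-4]
STORE_FAST u → u=-4. Stack: []
LOAD_FAST u → push -4. Stack: [-4]
RETURN_VALUE → return -4.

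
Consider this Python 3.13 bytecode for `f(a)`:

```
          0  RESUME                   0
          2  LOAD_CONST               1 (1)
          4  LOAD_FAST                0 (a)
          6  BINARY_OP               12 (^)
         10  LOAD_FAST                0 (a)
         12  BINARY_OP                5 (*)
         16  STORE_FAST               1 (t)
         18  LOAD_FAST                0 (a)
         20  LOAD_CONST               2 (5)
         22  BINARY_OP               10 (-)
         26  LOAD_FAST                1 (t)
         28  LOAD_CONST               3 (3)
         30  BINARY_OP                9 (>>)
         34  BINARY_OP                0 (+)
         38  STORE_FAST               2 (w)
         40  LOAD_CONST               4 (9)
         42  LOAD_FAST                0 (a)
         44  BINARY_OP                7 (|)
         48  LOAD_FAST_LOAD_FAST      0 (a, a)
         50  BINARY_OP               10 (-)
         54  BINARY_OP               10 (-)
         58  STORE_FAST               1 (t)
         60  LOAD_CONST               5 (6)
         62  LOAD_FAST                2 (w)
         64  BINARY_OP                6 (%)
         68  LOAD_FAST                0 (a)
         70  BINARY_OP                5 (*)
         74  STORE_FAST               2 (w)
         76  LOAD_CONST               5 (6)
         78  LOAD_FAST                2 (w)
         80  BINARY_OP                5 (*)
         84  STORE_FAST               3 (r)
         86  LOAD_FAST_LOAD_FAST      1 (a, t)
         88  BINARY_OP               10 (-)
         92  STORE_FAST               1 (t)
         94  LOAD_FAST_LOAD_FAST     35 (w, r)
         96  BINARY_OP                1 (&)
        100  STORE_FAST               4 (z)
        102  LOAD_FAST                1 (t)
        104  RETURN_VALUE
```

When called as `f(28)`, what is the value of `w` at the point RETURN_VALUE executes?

LOAD_CONST → push 1. Stack: [1]
LOAD_FAST a → push 28. Stack: [1, 28]
BINARY_OP ^ → 1 ^ 28 = 29. Stack: [29]
LOAD_FAST a → push 28. Stack: [29, 28]
BINARY_OP * → 29 * 28 = 812. Stack: [812]
STORE_FAST t → t=812. Stack: []
LOAD_FAST a → push 28. Stack: [28]
LOAD_CONST → push 5. Stack: [28, 5]
BINARY_OP - → 28 - 5 = 23. Stack: [23]
LOAD_FAST t → push 812. Stack: [23, 812]
LOAD_CONST → push 3. Stack: [23, 812, 3]
BINARY_OP >> → 812 >> 3 = 101. Stack: [23, 101]
BINARY_OP + → 23 + 101 = 124. Stack: [124]
STORE_FAST w → w=124. Stack: []
LOAD_CONST → push 9. Stack: [9]
LOAD_FAST a → push 28. Stack: [9, 28]
BINARY_OP | → 9 | 28 = 29. Stack: [29]
LOAD_FAST_LOAD_FAST a,a → push 28,28. Stack: [29, 28, 28]
BINARY_OP - → 28 - 28 = 0. Stack: [29, 0]
BINARY_OP - → 29 - 0 = 29. Stack: [29]
STORE_FAST t → t=29. Stack: []
LOAD_CONST → push 6. Stack: [6]
LOAD_FAST w → push 124. Stack: [6, 124]
BINARY_OP % → 6 % 124 = 6. Stack: [6]
LOAD_FAST a → push 28. Stack: [6, 28]
BINARY_OP * → 6 * 28 = 168. Stack: [168]
STORE_FAST w → w=168. Stack: []
LOAD_CONST → push 6. Stack: [6]
LOAD_FAST w → push 168. Stack: [6, 168]
BINARY_OP * → 6 * 168 = 1008. Stack: [1008]
STORE_FAST r → r=1008. Stack: []
LOAD_FAST_LOAD_FAST a,t → push 28,29. Stack: [28, 29]
BINARY_OP - → 28 - 29 = -1. Stack: [-1]
STORE_FAST t → t=-1. Stack: []
LOAD_FAST_LOAD_FAST w,r → push 168,1008. Stack: [168, 1008]
BINARY_OP & → 168 & 1008 = 160. Stack: [160]
STORE_FAST z → z=160. Stack: []
LOAD_FAST t → push -1. Stack: [-1]
RETURN_VALUE → return -1.

168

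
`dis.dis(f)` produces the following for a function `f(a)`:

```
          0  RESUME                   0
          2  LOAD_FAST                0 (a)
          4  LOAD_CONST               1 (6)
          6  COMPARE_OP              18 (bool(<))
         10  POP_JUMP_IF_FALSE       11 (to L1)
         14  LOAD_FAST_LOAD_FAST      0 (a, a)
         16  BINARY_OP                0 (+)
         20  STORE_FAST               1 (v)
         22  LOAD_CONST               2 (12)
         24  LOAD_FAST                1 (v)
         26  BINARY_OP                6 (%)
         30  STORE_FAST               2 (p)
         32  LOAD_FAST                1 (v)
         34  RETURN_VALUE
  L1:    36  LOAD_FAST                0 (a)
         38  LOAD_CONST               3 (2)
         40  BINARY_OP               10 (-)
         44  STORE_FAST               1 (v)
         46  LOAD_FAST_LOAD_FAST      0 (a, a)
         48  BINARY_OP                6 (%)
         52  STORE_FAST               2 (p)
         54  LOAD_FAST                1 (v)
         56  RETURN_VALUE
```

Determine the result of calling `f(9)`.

LOAD_FAST a → push 9. Stack: [9]
LOAD_CONST → push 6. Stack: [9, 6]
COMPARE_OP bool(<) → 9 vs 6 = False. Stack: [False]
POP_JUMP_IF_FALSE → pop False; jump. Stack: []
LOAD_FAST a → push 9. Stack: [9]
LOAD_CONST → push 2. Stack: [9, 2]
BINARY_OP - → 9 - 2 = 7. Stack: [7]
STORE_FAST v → v=7. Stack: []
LOAD_FAST_LOAD_FAST a,a → push 9,9. Stack: [9, 9]
BINARY_OP % → 9 % 9 = 0. Stack: [0]
STORE_FAST p → p=0. Stack: []
LOAD_FAST v → push 7. Stack: [7]
RETURN_VALUE → return 7.

7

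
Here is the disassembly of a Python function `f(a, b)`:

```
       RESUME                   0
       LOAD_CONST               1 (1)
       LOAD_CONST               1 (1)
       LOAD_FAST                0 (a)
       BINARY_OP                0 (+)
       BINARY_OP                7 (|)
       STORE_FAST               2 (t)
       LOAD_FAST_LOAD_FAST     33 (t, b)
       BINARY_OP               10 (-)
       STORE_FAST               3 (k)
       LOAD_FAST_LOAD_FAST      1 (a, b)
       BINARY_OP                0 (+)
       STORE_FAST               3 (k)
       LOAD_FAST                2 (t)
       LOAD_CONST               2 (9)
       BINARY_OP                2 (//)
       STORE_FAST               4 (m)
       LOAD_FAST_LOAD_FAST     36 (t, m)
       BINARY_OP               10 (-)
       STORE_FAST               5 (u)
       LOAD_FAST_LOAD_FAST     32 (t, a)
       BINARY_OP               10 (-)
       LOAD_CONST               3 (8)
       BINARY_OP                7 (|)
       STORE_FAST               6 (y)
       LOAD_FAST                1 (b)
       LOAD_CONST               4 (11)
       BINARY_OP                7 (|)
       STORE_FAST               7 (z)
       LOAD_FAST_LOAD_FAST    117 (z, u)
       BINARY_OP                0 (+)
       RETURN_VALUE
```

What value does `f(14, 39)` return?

61

LOAD_CONST → push 1. Stack: [1]
LOAD_CONST → push 1. Stack: [1, 1]
LOAD_FAST a → push 14. Stack: [1, 1, 14]
BINARY_OP + → 1 + 14 = 15. Stack: [1, 15]
BINARY_OP | → 1 | 15 = 15. Stack: [15]
STORE_FAST t → t=15. Stack: []
LOAD_FAST_LOAD_FAST t,b → push 15,39. Stack: [15, 39]
BINARY_OP - → 15 - 39 = -24. Stack: [-24]
STORE_FAST k → k=-24. Stack: []
LOAD_FAST_LOAD_FAST a,b → push 14,39. Stack: [14, 39]
BINARY_OP + → 14 + 39 = 53. Stack: [53]
STORE_FAST k → k=53. Stack: []
LOAD_FAST t → push 15. Stack: [15]
LOAD_CONST → push 9. Stack: [15, 9]
BINARY_OP // → 15 // 9 = 1. Stack: [1]
STORE_FAST m → m=1. Stack: []
LOAD_FAST_LOAD_FAST t,m → push 15,1. Stack: [15, 1]
BINARY_OP - → 15 - 1 = 14. Stack: [14]
STORE_FAST u → u=14. Stack: []
LOAD_FAST_LOAD_FAST t,a → push 15,14. Stack: [15, 14]
BINARY_OP - → 15 - 14 = 1. Stack: [1]
LOAD_CONST → push 8. Stack: [1, 8]
BINARY_OP | → 1 | 8 = 9. Stack: [9]
STORE_FAST y → y=9. Stack: []
LOAD_FAST b → push 39. Stack: [39]
LOAD_CONST → push 11. Stack: [39, 11]
BINARY_OP | → 39 | 11 = 47. Stack: [47]
STORE_FAST z → z=47. Stack: []
LOAD_FAST_LOAD_FAST z,u → push 47,14. Stack: [47, 14]
BINARY_OP + → 47 + 14 = 61. Stack: [61]
RETURN_VALUE → return 61.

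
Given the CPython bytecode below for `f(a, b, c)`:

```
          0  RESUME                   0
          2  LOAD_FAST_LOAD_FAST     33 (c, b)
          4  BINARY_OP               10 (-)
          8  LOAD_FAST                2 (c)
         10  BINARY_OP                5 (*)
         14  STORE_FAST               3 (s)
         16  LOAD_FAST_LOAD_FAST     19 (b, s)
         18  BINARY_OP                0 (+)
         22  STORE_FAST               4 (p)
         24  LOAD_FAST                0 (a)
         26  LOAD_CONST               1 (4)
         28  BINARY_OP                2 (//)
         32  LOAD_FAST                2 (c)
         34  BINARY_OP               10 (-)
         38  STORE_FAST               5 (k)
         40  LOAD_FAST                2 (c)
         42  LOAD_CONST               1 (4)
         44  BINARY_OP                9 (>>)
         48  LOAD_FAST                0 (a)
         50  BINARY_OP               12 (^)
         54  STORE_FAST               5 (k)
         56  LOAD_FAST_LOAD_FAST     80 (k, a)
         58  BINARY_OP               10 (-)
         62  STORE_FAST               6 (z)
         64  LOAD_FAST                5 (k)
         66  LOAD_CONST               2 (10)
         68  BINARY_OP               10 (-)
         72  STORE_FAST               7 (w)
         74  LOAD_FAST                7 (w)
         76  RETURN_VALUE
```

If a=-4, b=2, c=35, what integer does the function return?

-12

LOAD_FAST_LOAD_FAST c,b → push 35,2. Stack: [35, 2]
BINARY_OP - → 35 - 2 = 33. Stack: [33]
LOAD_FAST c → push 35. Stack: [33, 35]
BINARY_OP * → 33 * 35 = 1155. Stack: [1155]
STORE_FAST s → s=1155. Stack: []
LOAD_FAST_LOAD_FAST b,s → push 2,1155. Stack: [2, 1155]
BINARY_OP + → 2 + 1155 = 1157. Stack: [1157]
STORE_FAST p → p=1157. Stack: []
LOAD_FAST a → push -4. Stack: [-4]
LOAD_CONST → push 4. Stack: [-4, 4]
BINARY_OP // → -4 // 4 = -1. Stack: [-1]
LOAD_FAST c → push 35. Stack: [-1, 35]
BINARY_OP - → -1 - 35 = -36. Stack: [-36]
STORE_FAST k → k=-36. Stack: []
LOAD_FAST c → push 35. Stack: [35]
LOAD_CONST → push 4. Stack: [35, 4]
BINARY_OP >> → 35 >> 4 = 2. Stack: [2]
LOAD_FAST a → push -4. Stack: [2, -4]
BINARY_OP ^ → 2 ^ -4 = -2. Stack: [-2]
STORE_FAST k → k=-2. Stack: []
LOAD_FAST_LOAD_FAST k,a → push -2,-4. Stack: [-2, -4]
BINARY_OP - → -2 - -4 = 2. Stack: [2]
STORE_FAST z → z=2. Stack: []
LOAD_FAST k → push -2. Stack: [-2]
LOAD_CONST → push 10. Stack: [-2, 10]
BINARY_OP - → -2 - 10 = -12. Stack: [-12]
STORE_FAST w → w=-12. Stack: []
LOAD_FAST w → push -12. Stack: [-12]
RETURN_VALUE → return -12.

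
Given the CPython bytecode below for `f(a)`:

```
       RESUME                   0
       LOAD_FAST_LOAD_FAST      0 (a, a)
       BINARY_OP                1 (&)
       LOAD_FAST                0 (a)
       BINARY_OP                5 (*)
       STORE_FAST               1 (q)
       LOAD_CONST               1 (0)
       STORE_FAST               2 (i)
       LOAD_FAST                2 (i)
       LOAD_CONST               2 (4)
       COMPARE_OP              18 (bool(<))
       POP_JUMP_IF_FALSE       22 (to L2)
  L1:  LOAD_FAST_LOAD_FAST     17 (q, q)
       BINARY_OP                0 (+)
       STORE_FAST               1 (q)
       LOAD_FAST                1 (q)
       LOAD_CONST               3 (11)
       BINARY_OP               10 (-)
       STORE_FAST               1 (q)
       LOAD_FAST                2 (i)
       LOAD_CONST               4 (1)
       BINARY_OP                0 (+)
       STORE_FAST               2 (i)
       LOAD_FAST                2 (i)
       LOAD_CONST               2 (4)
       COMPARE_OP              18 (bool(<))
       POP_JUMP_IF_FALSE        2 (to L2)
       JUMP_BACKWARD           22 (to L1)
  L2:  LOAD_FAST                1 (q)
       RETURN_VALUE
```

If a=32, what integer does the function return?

16219

LOAD_FAST_LOAD_FAST a,a → push 32,32
BINARY_OP & → 32 & 32 = 32
LOAD_FAST a → push 32
BINARY_OP * → 32 * 32 = 1024
STORE_FAST q → q=1024
LOAD_CONST → push 0
STORE_FAST i → i=0
LOAD_FAST i → push 0
LOAD_CONST → push 4
COMPARE_OP bool(<) → 0 vs 4 = True
POP_JUMP_IF_FALSE → pop True; no jump
LOAD_FAST_LOAD_FAST q,q → push 1024,1024
BINARY_OP + → 1024 + 1024 = 2048
STORE_FAST q → q=2048
LOAD_FAST q → push 2048
LOAD_CONST → push 11
BINARY_OP - → 2048 - 11 = 2037
STORE_FAST q → q=2037
LOAD_FAST i → push 0
LOAD_CONST → push 1
BINARY_OP + → 0 + 1 = 1
STORE_FAST i → i=1
LOAD_FAST i → push 1
LOAD_CONST → push 4
COMPARE_OP bool(<) → 1 vs 4 = True
POP_JUMP_IF_FALSE → pop True; no jump
LOAD_FAST_LOAD_FAST q,q → push 2037,2037
BINARY_OP + → 2037 + 2037 = 4074
STORE_FAST q → q=4074
LOAD_FAST q → push 4074
LOAD_CONST → push 11
BINARY_OP - → 4074 - 11 = 4063
STORE_FAST q → q=4063
LOAD_FAST i → push 1
LOAD_CONST → push 1
BINARY_OP + → 1 + 1 = 2
STORE_FAST i → i=2
LOAD_FAST i → push 2
LOAD_CONST → push 4
COMPARE_OP bool(<) → 2 vs 4 = True
POP_JUMP_IF_FALSE → pop True; no jump
LOAD_FAST_LOAD_FAST q,q → push 4063,4063
BINARY_OP + → 4063 + 4063 = 8126
STORE_FAST q → q=8126
LOAD_FAST q → push 8126
LOAD_CONST → push 11
BINARY_OP - → 8126 - 11 = 8115
STORE_FAST q → q=8115
LOAD_FAST i → push 2
LOAD_CONST → push 1
BINARY_OP + → 2 + 1 = 3
STORE_FAST i → i=3
LOAD_FAST i → push 3
LOAD_CONST → push 4
COMPARE_OP bool(<) → 3 vs 4 = True
POP_JUMP_IF_FALSE → pop True; no jump
LOAD_FAST_LOAD_FAST q,q → push 8115,8115
BINARY_OP + → 8115 + 8115 = 16230
STORE_FAST q → q=16230
LOAD_FAST q → push 16230
LOAD_CONST → push 11
BINARY_OP - → 16230 - 11 = 16219
STORE_FAST q → q=16219
LOAD_FAST i → push 3
LOAD_CONST → push 1
BINARY_OP + → 3 + 1 = 4
STORE_FAST i → i=4
LOAD_FAST i → push 4
LOAD_CONST → push 4
COMPARE_OP bool(<) → 4 vs 4 = False
POP_JUMP_IF_FALSE → pop False; jump
LOAD_FAST q → push 16219
RETURN_VALUE → return 16219.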